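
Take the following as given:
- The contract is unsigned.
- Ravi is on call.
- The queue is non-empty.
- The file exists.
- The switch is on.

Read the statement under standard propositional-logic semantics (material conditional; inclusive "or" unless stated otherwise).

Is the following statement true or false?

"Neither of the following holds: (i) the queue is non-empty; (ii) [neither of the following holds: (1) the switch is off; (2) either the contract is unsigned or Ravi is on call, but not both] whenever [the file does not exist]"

False.

Let R = "the queue is empty" (F), S = "the file exists" (T), U = "the switch is on" (T), P = "the contract is signed" (F), Q = "Ravi is on call" (T).
Parsed as ¬R ↓ (¬S → (¬U ↓ (¬P ⊕ Q)))

¬R = ¬F = T
¬S = ¬T = F
¬U = ¬T = F
¬P = ¬F = T
¬P ⊕ Q = T ⊕ T = F
¬U ↓ (¬P ⊕ Q) = F ↓ F = T
¬S → (¬U ↓ (¬P ⊕ Q)) = F → T = T
¬R ↓ (¬S → (¬U ↓ (¬P ⊕ Q))) = T ↓ T = F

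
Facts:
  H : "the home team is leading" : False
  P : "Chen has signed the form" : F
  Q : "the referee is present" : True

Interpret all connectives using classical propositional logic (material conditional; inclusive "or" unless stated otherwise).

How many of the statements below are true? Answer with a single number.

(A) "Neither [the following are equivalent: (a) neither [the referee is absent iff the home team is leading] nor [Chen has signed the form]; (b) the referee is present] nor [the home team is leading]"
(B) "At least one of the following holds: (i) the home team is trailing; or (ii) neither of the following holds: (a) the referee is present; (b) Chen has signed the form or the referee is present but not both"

2

(A): In symbols: (((not Q iff H) nor P) iff Q) nor H

not Q = not True = False
not Q iff H = False iff False = True
(not Q iff H) nor P = True nor False = False
((not Q iff H) nor P) iff Q = False iff True = False
(((not Q iff H) nor P) iff Q) nor H = False nor False = True
So (A) is true.

(B): Formalization: not H or (Q nor (P xor Q))

not H = not False = True
P xor Q = False xor True = True
Q nor (P xor Q) = True nor True = False
not H or (Q nor (P xor Q)) = True or False = True
Thus (B) is true.

Count: 2.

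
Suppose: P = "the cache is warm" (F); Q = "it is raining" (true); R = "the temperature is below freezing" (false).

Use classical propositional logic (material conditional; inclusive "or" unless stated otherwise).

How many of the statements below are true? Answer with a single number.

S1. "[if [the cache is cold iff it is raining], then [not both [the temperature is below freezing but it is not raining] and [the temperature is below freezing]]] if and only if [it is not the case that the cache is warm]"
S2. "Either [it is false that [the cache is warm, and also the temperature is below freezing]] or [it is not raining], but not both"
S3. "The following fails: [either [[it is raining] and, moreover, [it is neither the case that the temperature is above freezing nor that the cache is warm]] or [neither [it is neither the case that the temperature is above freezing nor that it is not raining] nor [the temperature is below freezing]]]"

S1: Formalization: ((¬P ↔ Q) → ((R ∧ ¬Q) ↑ R)) ↔ ¬P

¬P = ¬F = T
¬P ↔ Q = T ↔ T = T
¬Q = ¬T = F
R ∧ ¬Q = F ∧ F = F
(R ∧ ¬Q) ↑ R = F ↑ F = T
(¬P ↔ Q) → ((R ∧ ¬Q) ↑ R) = T → T = T
¬P = ¬F = T
((¬P ↔ Q) → ((R ∧ ¬Q) ↑ R)) ↔ ¬P = T ↔ T = T
Thus S1 is true.

S2: Parsed as ¬(P ∧ R) ⊕ ¬Q

P ∧ R = F ∧ F = F
¬(P ∧ R) = ¬F = T
¬Q = ¬T = F
¬(P ∧ R) ⊕ ¬Q = T ⊕ F = T
So S2 is true.

S3: Formalization: ¬((Q ∧ (¬R ↓ P)) ∨ ((¬R ↓ ¬Q) ↓ R))

¬R = ¬F = T
¬R ↓ P = T ↓ F = F
Q ∧ (¬R ↓ P) = T ∧ F = F
¬R = ¬F = T
¬Q = ¬T = F
¬R ↓ ¬Q = T ↓ F = F
(¬R ↓ ¬Q) ↓ R = F ↓ F = T
(Q ∧ (¬R ↓ P)) ∨ ((¬R ↓ ¬Q) ↓ R) = F ∨ T = T
¬((Q ∧ (¬R ↓ P)) ∨ ((¬R ↓ ¬Q) ↓ R)) = ¬T = F
So S3 is false.

2 of the 3 statements are true (S1, S2).

2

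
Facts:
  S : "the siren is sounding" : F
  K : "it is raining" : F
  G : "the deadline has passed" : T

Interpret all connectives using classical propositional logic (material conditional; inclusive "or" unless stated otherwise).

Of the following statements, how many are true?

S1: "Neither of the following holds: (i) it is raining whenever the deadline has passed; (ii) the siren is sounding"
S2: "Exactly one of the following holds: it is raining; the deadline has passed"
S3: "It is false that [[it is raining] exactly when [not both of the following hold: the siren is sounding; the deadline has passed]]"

S1: This is (G -> K) nor S.

G -> K = T -> F = F
(G -> K) nor S = F nor F = T
So S1 is true.

S2: In symbols: K xor G

K xor G = F xor T = T
So S2 is true.

S3: Formalization: ~(K <-> (S nand G))

S nand G = F nand T = T
K <-> (S nand G) = F <-> T = F
~(K <-> (S nand G)) = ~F = T
So S3 is true.

Count: 3.

3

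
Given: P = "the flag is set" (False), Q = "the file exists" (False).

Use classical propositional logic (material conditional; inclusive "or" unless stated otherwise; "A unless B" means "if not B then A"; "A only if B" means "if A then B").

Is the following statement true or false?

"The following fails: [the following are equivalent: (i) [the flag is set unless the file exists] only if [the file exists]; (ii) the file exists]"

true

Parsed as ¬(((P ∨ Q) → Q) ↔ Q)

P ∨ Q = F ∨ F = F
(P ∨ Q) → Q = F → F = T
((P ∨ Q) → Q) ↔ Q = T ↔ F = F
¬(((P ∨ Q) → Q) ↔ Q) = ¬F = T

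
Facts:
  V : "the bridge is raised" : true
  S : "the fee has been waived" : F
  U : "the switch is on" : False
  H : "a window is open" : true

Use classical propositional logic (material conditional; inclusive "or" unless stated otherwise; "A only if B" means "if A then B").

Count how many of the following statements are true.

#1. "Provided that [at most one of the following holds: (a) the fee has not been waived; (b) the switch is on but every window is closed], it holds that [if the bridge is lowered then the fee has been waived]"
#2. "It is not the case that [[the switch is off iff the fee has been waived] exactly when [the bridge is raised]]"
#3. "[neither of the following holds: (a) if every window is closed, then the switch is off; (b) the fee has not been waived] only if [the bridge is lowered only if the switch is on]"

#1: Formalization: (~S nand (U & ~H)) -> (~V -> S)

~S = ~F = T
~H = ~T = F
U & ~H = F & F = F
~S nand (U & ~H) = T nand F = T
~V = ~T = F
~V -> S = F -> F = T
(~S nand (U & ~H)) -> (~V -> S) = T -> T = T
Hence #1 is true.

#2: This is ~((~U <-> S) <-> V).

~U = ~F = T
~U <-> S = T <-> F = F
(~U <-> S) <-> V = F <-> T = F
~((~U <-> S) <-> V) = ~F = T
Hence #2 is true.

#3: In symbols: ((~H -> ~U) nor ~S) -> (~V -> U)

~H = ~T = F
~U = ~F = T
~H -> ~U = F -> T = T
~S = ~F = T
(~H -> ~U) nor ~S = T nor T = F
~V = ~T = F
~V -> U = F -> F = T
((~H -> ~U) nor ~S) -> (~V -> U) = F -> T = T
Thus #3 is true.

3 of the 3 statements are true.

3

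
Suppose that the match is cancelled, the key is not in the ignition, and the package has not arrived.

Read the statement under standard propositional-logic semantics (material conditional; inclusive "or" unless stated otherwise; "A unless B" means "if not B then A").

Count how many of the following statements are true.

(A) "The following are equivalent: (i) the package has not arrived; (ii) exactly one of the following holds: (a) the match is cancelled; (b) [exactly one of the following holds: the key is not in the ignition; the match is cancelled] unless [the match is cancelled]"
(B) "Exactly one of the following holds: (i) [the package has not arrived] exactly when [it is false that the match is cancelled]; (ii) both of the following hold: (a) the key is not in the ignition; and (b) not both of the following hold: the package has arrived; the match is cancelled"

1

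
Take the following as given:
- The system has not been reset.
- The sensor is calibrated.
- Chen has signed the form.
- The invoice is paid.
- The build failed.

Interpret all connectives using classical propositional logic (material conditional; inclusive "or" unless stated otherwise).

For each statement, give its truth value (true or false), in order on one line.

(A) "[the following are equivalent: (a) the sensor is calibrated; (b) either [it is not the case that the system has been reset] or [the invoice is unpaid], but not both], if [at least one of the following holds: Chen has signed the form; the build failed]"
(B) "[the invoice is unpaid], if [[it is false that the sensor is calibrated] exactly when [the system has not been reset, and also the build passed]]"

Let R = "Chen has signed the form" (T), U = "the build passed" (F), Q = "the sensor is calibrated" (T), P = "the system has been reset" (F), S = "the invoice is paid" (T).

(A): In symbols: (R | ~U) -> (Q <-> (~P xor ~S))

~U = ~F = T
R | ~U = T | T = T
~P = ~F = T
~S = ~T = F
~P xor ~S = T xor F = T
Q <-> (~P xor ~S) = T <-> T = T
(R | ~U) -> (Q <-> (~P xor ~S)) = T -> T = T
Thus (A) is true.

(B): In symbols: (~Q <-> (~P & U)) -> ~S

~Q = ~T = F
~P = ~F = T
~P & U = T & F = F
~Q <-> (~P & U) = F <-> F = T
~S = ~T = F
(~Q <-> (~P & U)) -> ~S = T -> F = F
Thus (B) is false.

(A) T, (B) F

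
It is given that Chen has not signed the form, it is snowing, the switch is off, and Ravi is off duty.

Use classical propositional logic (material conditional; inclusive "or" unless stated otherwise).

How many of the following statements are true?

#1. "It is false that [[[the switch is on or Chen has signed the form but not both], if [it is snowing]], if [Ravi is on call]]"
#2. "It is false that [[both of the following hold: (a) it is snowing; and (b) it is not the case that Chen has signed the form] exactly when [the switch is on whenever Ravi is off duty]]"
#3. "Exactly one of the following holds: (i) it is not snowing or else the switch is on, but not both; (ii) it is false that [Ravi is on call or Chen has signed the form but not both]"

2

Let L = "Ravi is on call" (F), D = "it is snowing" (T), H = "the switch is on" (F), P = "Chen has signed the form" (F).

#1: This is ¬(L → (D → (H ⊕ P))).

H ⊕ P = F ⊕ F = F
D → (H ⊕ P) = T → F = F
L → (D → (H ⊕ P)) = F → F = T
¬(L → (D → (H ⊕ P))) = ¬T = F
So #1 is false.

#2: Formalization: ¬((D ∧ ¬P) ↔ (¬L → H))

¬P = ¬F = T
D ∧ ¬P = T ∧ T = T
¬L = ¬F = T
¬L → H = T → F = F
(D ∧ ¬P) ↔ (¬L → H) = T ↔ F = F
¬((D ∧ ¬P) ↔ (¬L → H)) = ¬F = T
So #2 is true.

#3: In symbols: (¬D ⊕ H) ⊕ ¬(L ⊕ P)

¬D = ¬T = F
¬D ⊕ H = F ⊕ F = F
L ⊕ P = F ⊕ F = F
¬(L ⊕ P) = ¬F = T
(¬D ⊕ H) ⊕ ¬(L ⊕ P) = F ⊕ T = T
Thus #3 is true.

2 of the 3 statements are true (#2, #3).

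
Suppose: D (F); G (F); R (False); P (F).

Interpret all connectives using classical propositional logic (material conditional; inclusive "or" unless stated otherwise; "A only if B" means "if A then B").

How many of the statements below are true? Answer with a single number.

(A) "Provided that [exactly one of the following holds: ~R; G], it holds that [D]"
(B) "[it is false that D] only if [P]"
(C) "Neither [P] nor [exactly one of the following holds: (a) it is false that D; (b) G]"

0

(A): This is (~R xor G) -> D.

~R = ~F = T
~R xor G = T xor F = T
(~R xor G) -> D = T -> F = F
Thus (A) is false.

(B): Parsed as ~D -> P

~D = ~F = T
~D -> P = T -> F = F
So (B) is false.

(C): In symbols: P nor (~D xor G)

~D = ~F = T
~D xor G = T xor F = T
P nor (~D xor G) = F nor T = F
So (C) is false.

0 of the 3 statements are true (none).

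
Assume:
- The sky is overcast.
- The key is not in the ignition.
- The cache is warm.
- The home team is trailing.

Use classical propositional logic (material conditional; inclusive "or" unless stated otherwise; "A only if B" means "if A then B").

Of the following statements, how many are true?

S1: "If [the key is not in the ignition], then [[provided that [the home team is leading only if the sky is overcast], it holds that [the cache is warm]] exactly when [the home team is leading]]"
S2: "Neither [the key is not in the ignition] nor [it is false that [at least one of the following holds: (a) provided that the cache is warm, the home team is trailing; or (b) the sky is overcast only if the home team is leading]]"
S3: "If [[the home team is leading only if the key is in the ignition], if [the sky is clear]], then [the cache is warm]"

Let G = "the key is in the ignition" (F), D = "the home team is leading" (F), L = "the sky is overcast" (T), K = "the cache is warm" (T).

S1: This is ¬G → (((D → L) → K) ↔ D).

¬G = ¬F = T
D → L = F → T = T
(D → L) → K = T → T = T
((D → L) → K) ↔ D = T ↔ F = F
¬G → (((D → L) → K) ↔ D) = T → F = F
Thus S1 is false.

S2: Formalization: ¬G ↓ ¬((K → ¬D) ∨ (L → D))

¬G = ¬F = T
¬D = ¬F = T
K → ¬D = T → T = T
L → D = T → F = F
(K → ¬D) ∨ (L → D) = T ∨ F = T
¬((K → ¬D) ∨ (L → D)) = ¬T = F
¬G ↓ ¬((K → ¬D) ∨ (L → D)) = T ↓ F = F
So S2 is false.

S3: This is (¬L → (D → G)) → K.

¬L = ¬T = F
D → G = F → F = T
¬L → (D → G) = F → T = T
(¬L → (D → G)) → K = T → T = T
Hence S3 is true.

Count: 1.

1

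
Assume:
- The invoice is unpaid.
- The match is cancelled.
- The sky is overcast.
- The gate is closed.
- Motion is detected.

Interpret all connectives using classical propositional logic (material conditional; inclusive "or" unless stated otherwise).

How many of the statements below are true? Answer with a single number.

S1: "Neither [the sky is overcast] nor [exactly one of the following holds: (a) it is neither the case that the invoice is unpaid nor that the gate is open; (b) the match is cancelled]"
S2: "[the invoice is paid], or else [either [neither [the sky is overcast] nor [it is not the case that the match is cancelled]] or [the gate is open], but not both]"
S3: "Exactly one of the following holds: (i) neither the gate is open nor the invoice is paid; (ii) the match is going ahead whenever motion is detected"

Let S = "the sky is overcast" (T), H = "the invoice is paid" (F), M = "the gate is open" (F), K = "the match is cancelled" (T), W = "motion is detected" (T).

S1: Parsed as S ↓ ((¬H ↓ M) ⊕ K)

¬H = ¬F = T
¬H ↓ M = T ↓ F = F
(¬H ↓ M) ⊕ K = F ⊕ T = T
S ↓ ((¬H ↓ M) ⊕ K) = T ↓ T = F
Thus S1 is false.

S2: This is H ∨ ((S ↓ ¬K) ⊕ M).

¬K = ¬T = F
S ↓ ¬K = T ↓ F = F
(S ↓ ¬K) ⊕ M = F ⊕ F = F
H ∨ ((S ↓ ¬K) ⊕ M) = F ∨ F = F
So S2 is false.

S3: Parsed as (M ↓ H) ⊕ (W → ¬K)

M ↓ H = F ↓ F = T
¬K = ¬T = F
W → ¬K = T → F = F
(M ↓ H) ⊕ (W → ¬K) = T ⊕ F = T
Thus S3 is true.

1 of the 3 statements is true.

1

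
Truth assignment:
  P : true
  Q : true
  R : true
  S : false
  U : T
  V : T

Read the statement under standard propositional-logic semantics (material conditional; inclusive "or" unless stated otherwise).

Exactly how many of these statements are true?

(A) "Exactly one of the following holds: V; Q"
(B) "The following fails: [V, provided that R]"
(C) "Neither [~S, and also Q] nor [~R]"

(A): This is V xor Q.

V xor Q = True xor True = False
Hence (A) is false.

(B): Formalization: not (R -> V)

R -> V = True -> True = True
not (R -> V) = not True = False
Hence (B) is false.

(C): Parsed as (not S and Q) nor not R

not S = not False = True
not S and Q = True and True = True
not R = not True = False
(not S and Q) nor not R = True nor False = False
Thus (C) is false.

0 of the 3 statements are true (none).

0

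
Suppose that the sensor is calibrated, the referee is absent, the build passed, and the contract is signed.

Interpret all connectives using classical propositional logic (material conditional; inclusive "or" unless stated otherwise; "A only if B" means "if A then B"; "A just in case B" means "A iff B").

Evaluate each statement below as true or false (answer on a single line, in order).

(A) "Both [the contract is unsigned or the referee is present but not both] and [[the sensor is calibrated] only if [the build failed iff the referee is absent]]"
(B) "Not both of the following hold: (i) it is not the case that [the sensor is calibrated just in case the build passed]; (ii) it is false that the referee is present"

Let R = "the contract is signed" (T), Q = "the referee is present" (F), M = "the sensor is calibrated" (T), U = "the build passed" (T).

(A): Parsed as (~R xor Q) & (M -> (~U <-> ~Q))

~R = ~T = F
~R xor Q = F xor F = F
~U = ~T = F
~Q = ~F = T
~U <-> ~Q = F <-> T = F
M -> (~U <-> ~Q) = T -> F = F
(~R xor Q) & (M -> (~U <-> ~Q)) = F & F = F
Hence (A) is false.

(B): Parsed as ~(M <-> U) nand ~Q

M <-> U = T <-> T = T
~(M <-> U) = ~T = F
~Q = ~F = T
~(M <-> U) nand ~Q = F nand T = T
Thus (B) is true.

(A) false; (B) true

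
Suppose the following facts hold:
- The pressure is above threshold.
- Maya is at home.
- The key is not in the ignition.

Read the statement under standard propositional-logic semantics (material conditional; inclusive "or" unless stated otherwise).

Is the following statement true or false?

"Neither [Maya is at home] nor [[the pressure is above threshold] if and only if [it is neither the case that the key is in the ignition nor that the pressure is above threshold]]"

Let Q = "Maya is at home" (T), P = "the pressure is above threshold" (T), R = "the key is in the ignition" (F).
In symbols: Q ↓ (P ↔ (R ↓ P))

R ↓ P = F ↓ T = F
P ↔ (R ↓ P) = T ↔ F = F
Q ↓ (P ↔ (R ↓ P)) = T ↓ F = F

False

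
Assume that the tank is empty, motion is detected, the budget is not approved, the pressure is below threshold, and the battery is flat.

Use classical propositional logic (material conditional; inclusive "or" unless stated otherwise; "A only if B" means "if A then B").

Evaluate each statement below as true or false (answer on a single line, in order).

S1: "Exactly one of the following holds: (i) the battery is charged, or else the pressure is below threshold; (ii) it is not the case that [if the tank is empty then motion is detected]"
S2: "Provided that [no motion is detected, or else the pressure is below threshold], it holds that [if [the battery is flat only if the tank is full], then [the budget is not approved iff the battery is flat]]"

S1 True; S2 True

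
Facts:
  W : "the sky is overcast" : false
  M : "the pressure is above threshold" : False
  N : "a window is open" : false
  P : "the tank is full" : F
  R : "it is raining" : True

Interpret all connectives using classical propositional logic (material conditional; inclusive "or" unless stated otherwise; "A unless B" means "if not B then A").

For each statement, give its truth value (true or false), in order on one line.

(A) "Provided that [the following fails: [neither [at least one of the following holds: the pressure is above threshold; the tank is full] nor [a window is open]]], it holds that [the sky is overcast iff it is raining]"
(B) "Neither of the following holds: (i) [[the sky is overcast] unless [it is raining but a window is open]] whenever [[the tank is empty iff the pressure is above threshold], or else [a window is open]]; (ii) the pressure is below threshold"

(A) true / (B) false

(A): In symbols: ~((M | P) nor N) -> (W <-> R)

M | P = F | F = F
(M | P) nor N = F nor F = T
~((M | P) nor N) = ~T = F
W <-> R = F <-> T = F
~((M | P) nor N) -> (W <-> R) = F -> F = T
So (A) is true.

(B): In symbols: (((~P <-> M) | N) -> (W | (R & N))) nor ~M

~P = ~F = T
~P <-> M = T <-> F = F
(~P <-> M) | N = F | F = F
R & N = T & F = F
W | (R & N) = F | F = F
((~P <-> M) | N) -> (W | (R & N)) = F -> F = T
~M = ~F = T
(((~P <-> M) | N) -> (W | (R & N))) nor ~M = T nor T = F
Hence (B) is false.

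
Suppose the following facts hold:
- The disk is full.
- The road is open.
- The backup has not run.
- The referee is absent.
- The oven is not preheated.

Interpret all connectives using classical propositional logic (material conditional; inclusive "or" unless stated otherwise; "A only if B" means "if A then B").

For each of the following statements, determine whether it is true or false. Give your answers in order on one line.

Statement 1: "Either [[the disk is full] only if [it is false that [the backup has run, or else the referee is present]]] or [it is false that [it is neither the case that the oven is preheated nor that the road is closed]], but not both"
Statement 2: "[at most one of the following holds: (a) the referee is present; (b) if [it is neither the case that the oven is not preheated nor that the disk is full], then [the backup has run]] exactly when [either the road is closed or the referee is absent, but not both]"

Let G = "the disk is full" (T), K = "the backup has run" (F), V = "the referee is present" (F), H = "the oven is preheated" (F), U = "the road is closed" (F).

Statement 1: Parsed as (G -> ~(K | V)) xor ~(H nor U)

K | V = F | F = F
~(K | V) = ~F = T
G -> ~(K | V) = T -> T = T
H nor U = F nor F = T
~(H nor U) = ~T = F
(G -> ~(K | V)) xor ~(H nor U) = T xor F = T
So Statement 1 is true.

Statement 2: Formalization: (V nand ((~H nor G) -> K)) <-> (U xor ~V)

~H = ~F = T
~H nor G = T nor T = F
(~H nor G) -> K = F -> F = T
V nand ((~H nor G) -> K) = F nand T = T
~V = ~F = T
U xor ~V = F xor T = T
(V nand ((~H nor G) -> K)) <-> (U xor ~V) = T <-> T = T
Hence Statement 2 is true.

Statement 1 True / Statement 2 True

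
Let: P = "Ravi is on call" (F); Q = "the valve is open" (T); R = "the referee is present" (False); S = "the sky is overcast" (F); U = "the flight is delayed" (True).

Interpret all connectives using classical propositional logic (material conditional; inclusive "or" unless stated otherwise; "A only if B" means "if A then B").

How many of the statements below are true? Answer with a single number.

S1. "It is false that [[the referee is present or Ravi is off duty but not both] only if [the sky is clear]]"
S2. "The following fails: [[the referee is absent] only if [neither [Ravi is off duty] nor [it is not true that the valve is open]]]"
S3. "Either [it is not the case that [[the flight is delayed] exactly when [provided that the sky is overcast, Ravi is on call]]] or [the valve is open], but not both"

2

S1: In symbols: not ((R xor not P) -> not S)

not P = not False = True
R xor not P = False xor True = True
not S = not False = True
(R xor not P) -> not S = True -> True = True
not ((R xor not P) -> not S) = not True = False
So S1 is false.

S2: In symbols: not (not R -> (not P nor not Q))

not R = not False = True
not P = not False = True
not Q = not True = False
not P nor not Q = True nor False = False
not R -> (not P nor not Q) = True -> False = False
not (not R -> (not P nor not Q)) = not False = True
So S2 is true.

S3: Parsed as not (U iff (S -> P)) xor Q

S -> P = False -> False = True
U iff (S -> P) = True iff True = True
not (U iff (S -> P)) = not True = False
not (U iff (S -> P)) xor Q = False xor True = True
So S3 is true.

True statements: 2.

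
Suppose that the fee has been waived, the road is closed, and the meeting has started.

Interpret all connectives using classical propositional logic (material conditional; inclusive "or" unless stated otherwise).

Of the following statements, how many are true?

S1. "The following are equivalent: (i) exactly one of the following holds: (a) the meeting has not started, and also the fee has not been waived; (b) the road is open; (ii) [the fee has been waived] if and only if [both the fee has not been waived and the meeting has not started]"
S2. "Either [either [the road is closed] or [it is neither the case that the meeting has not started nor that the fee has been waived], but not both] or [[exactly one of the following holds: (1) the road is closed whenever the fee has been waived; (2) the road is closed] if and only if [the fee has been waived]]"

Let S = "the meeting has started" (True), R = "the fee has been waived" (True), K = "the road is closed" (True).

S1: Formalization: ((not S and not R) xor not K) iff (R iff (not R and not S))

not S = not True = False
not R = not True = False
not S and not R = False and False = False
not K = not True = False
(not S and not R) xor not K = False xor False = False
not R = not True = False
not S = not True = False
not R and not S = False and False = False
R iff (not R and not S) = True iff False = False
((not S and not R) xor not K) iff (R iff (not R and not S)) = False iff False = True
Hence S1 is true.

S2: Parsed as (K xor (not S nor R)) or (((R -> K) xor K) iff R)

not S = not True = False
not S nor R = False nor True = False
K xor (not S nor R) = True xor False = True
R -> K = True -> True = True
(R -> K) xor K = True xor True = False
((R -> K) xor K) iff R = False iff True = False
(K xor (not S nor R)) or (((R -> K) xor K) iff R) = True or False = True
So S2 is true.

True statements: 2 (S1, S2).

2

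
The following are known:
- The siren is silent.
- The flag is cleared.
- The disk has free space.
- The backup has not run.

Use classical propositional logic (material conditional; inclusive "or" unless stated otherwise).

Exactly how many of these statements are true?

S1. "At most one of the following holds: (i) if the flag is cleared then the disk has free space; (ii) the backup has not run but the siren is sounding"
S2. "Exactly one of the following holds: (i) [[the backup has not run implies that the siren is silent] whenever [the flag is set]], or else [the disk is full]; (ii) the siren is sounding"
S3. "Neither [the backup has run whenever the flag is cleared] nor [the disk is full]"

Let Q = "the flag is set" (F), W = "the disk is full" (F), H = "the backup has run" (F), L = "the siren is sounding" (F).

S1: Formalization: (¬Q → ¬W) ↑ (¬H ∧ L)

¬Q = ¬F = T
¬W = ¬F = T
¬Q → ¬W = T → T = T
¬H = ¬F = T
¬H ∧ L = T ∧ F = F
(¬Q → ¬W) ↑ (¬H ∧ L) = T ↑ F = T
Thus S1 is true.

S2: Parsed as ((Q → (¬H → ¬L)) ∨ W) ⊕ L

¬H = ¬F = T
¬L = ¬F = T
¬H → ¬L = T → T = T
Q → (¬H → ¬L) = F → T = T
(Q → (¬H → ¬L)) ∨ W = T ∨ F = T
((Q → (¬H → ¬L)) ∨ W) ⊕ L = T ⊕ F = T
Hence S2 is true.

S3: Formalization: (¬Q → H) ↓ W

¬Q = ¬F = T
¬Q → H = T → F = F
(¬Q → H) ↓ W = F ↓ F = T
Thus S3 is true.

Count: 3.

3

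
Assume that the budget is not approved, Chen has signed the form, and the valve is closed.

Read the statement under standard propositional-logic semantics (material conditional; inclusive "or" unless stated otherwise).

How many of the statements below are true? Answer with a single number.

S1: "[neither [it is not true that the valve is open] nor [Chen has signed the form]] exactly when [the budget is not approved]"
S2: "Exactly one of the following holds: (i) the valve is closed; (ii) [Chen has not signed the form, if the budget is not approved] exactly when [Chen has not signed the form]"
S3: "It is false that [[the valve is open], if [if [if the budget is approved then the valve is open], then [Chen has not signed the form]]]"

0

Let K = "the valve is open" (False), G = "Chen has signed the form" (True), P = "the budget is approved" (False).

S1: Parsed as (not K nor G) iff not P

not K = not False = True
not K nor G = True nor True = False
not P = not False = True
(not K nor G) iff not P = False iff True = False
Hence S1 is false.

S2: In symbols: not K xor ((not P -> not G) iff not G)

not K = not False = True
not P = not False = True
not G = not True = False
not P -> not G = True -> False = False
not G = not True = False
(not P -> not G) iff not G = False iff False = True
not K xor ((not P -> not G) iff not G) = True xor True = False
Thus S2 is false.

S3: Parsed as not (((P -> K) -> not G) -> K)

P -> K = False -> False = True
not G = not True = False
(P -> K) -> not G = True -> False = False
((P -> K) -> not G) -> K = False -> False = True
not (((P -> K) -> not G) -> K) = not True = False
Thus S3 is false.

0 of the 3 statements are true (none).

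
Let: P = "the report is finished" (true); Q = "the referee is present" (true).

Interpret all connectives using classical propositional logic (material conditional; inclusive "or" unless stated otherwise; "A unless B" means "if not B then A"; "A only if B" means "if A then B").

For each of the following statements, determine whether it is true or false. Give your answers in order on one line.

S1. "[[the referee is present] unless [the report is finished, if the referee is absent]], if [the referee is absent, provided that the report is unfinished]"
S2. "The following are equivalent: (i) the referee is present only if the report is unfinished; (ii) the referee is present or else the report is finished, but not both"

S1: This is (~P -> ~Q) -> (Q | (~Q -> P)).

~P = ~T = F
~Q = ~T = F
~P -> ~Q = F -> F = T
~Q = ~T = F
~Q -> P = F -> T = T
Q | (~Q -> P) = T | T = T
(~P -> ~Q) -> (Q | (~Q -> P)) = T -> T = T
Hence S1 is true.

S2: Parsed as (Q -> ~P) <-> (Q xor P)

~P = ~T = F
Q -> ~P = T -> F = F
Q xor P = T xor T = F
(Q -> ~P) <-> (Q xor P) = F <-> F = T
So S2 is true.

S1 true; S2 true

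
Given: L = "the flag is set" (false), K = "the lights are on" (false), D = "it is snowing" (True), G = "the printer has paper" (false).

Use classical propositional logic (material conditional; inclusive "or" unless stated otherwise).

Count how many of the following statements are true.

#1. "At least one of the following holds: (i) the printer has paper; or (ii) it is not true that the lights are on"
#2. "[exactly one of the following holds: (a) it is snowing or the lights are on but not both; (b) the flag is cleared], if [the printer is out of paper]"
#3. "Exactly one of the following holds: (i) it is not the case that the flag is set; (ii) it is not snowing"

2

#1: This is G | ~K.

~K = ~F = T
G | ~K = F | T = T
Hence #1 is true.

#2: Formalization: ~G -> ((D xor K) xor ~L)

~G = ~F = T
D xor K = T xor F = T
~L = ~F = T
(D xor K) xor ~L = T xor T = F
~G -> ((D xor K) xor ~L) = T -> F = F
Hence #2 is false.

#3: Formalization: ~L xor ~D

~L = ~F = T
~D = ~T = F
~L xor ~D = T xor F = T
Hence #3 is true.

True statements: 2.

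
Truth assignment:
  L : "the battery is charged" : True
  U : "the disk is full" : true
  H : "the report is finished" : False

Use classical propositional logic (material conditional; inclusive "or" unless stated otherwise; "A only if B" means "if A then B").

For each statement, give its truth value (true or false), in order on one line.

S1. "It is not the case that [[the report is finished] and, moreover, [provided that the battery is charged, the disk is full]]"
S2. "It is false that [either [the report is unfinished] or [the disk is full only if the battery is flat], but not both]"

S1: In symbols: ~(H & (L -> U))

L -> U = T -> T = T
H & (L -> U) = F & T = F
~(H & (L -> U)) = ~F = T
Thus S1 is true.

S2: In symbols: ~(~H xor (U -> ~L))

~H = ~F = T
~L = ~T = F
U -> ~L = T -> F = F
~H xor (U -> ~L) = T xor F = T
~(~H xor (U -> ~L)) = ~T = F
Thus S2 is false.

S1 T, S2 F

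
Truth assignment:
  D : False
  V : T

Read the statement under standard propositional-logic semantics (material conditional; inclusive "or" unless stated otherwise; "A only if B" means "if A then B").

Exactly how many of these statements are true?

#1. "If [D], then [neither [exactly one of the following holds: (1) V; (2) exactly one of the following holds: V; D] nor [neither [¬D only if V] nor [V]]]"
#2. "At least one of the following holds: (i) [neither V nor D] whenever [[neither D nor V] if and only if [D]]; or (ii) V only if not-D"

#1: Formalization: D -> ((V xor (V xor D)) nor ((not D -> V) nor V))

V xor D = True xor False = True
V xor (V xor D) = True xor True = False
not D = not False = True
not D -> V = True -> True = True
(not D -> V) nor V = True nor True = False
(V xor (V xor D)) nor ((not D -> V) nor V) = False nor False = True
D -> ((V xor (V xor D)) nor ((not D -> V) nor V)) = False -> True = True
Hence #1 is true.

#2: This is (((D nor V) iff D) -> (V nor D)) or (V -> not D).

D nor V = False nor True = False
(D nor V) iff D = False iff False = True
V nor D = True nor False = False
((D nor V) iff D) -> (V nor D) = True -> False = False
not D = not False = True
V -> not D = True -> True = True
(((D nor V) iff D) -> (V nor D)) or (V -> not D) = False or True = True
So #2 is true.

Count: 2.

2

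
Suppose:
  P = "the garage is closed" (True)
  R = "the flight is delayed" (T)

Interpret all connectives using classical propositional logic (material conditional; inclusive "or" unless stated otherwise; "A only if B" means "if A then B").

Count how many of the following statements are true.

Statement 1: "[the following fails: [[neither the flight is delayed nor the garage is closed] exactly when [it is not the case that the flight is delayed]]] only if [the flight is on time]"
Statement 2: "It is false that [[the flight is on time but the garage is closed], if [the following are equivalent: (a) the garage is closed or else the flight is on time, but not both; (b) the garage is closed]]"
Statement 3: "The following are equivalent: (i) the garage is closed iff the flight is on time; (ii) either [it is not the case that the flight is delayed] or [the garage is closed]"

2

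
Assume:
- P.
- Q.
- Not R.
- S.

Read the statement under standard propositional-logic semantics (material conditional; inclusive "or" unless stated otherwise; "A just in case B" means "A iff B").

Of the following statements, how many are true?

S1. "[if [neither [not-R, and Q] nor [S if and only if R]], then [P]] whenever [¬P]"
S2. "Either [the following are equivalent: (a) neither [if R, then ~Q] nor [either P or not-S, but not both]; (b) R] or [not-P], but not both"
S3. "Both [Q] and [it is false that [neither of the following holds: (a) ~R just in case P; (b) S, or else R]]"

S1: In symbols: not P -> (((not R and Q) nor (S iff R)) -> P)

not P = not True = False
not R = not False = True
not R and Q = True and True = True
S iff R = True iff False = False
(not R and Q) nor (S iff R) = True nor False = False
((not R and Q) nor (S iff R)) -> P = False -> True = True
not P -> (((not R and Q) nor (S iff R)) -> P) = False -> True = True
Hence S1 is true.

S2: Parsed as (((R -> not Q) nor (P xor not S)) iff R) xor not P

not Q = not True = False
R -> not Q = False -> False = True
not S = not True = False
P xor not S = True xor False = True
(R -> not Q) nor (P xor not S) = True nor True = False
((R -> not Q) nor (P xor not S)) iff R = False iff False = True
not P = not True = False
(((R -> not Q) nor (P xor not S)) iff R) xor not P = True xor False = True
So S2 is true.

S3: Formalization: Q and not ((not R iff P) nor (S or R))

not R = not False = True
not R iff P = True iff True = True
S or R = True or False = True
(not R iff P) nor (S or R) = True nor True = False
not ((not R iff P) nor (S or R)) = not False = True
Q and not ((not R iff P) nor (S or R)) = True and True = True
Thus S3 is true.

True statements: 3.

3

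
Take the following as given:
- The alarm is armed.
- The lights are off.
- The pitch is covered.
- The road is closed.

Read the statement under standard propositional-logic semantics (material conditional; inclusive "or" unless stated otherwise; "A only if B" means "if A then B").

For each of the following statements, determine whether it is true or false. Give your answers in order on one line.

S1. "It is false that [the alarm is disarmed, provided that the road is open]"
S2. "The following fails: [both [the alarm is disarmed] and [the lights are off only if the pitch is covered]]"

S1 false; S2 true

Let G = "the road is closed" (True), V = "the alarm is armed" (True), R = "the lights are on" (False), K = "the pitch is covered" (True).

S1: This is not (not G -> not V).

not G = not True = False
not V = not True = False
not G -> not V = False -> False = True
not (not G -> not V) = not True = False
Hence S1 is false.

S2: In symbols: not (not V and (not R -> K))

not V = not True = False
not R = not False = True
not R -> K = True -> True = True
not V and (not R -> K) = False and True = False
not (not V and (not R -> K)) = not False = True
Thus S2 is true.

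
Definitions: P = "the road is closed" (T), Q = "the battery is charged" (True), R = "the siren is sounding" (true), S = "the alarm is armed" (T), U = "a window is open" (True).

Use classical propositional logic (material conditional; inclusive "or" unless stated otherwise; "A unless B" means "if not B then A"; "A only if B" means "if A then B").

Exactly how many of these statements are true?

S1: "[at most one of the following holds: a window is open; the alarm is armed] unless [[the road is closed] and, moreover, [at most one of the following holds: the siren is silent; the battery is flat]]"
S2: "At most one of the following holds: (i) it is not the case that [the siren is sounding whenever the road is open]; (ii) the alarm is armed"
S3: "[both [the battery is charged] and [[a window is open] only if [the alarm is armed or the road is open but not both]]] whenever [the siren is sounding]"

S1: In symbols: (U nand S) or (P and (not R nand not Q))

U nand S = True nand True = False
not R = not True = False
not Q = not True = False
not R nand not Q = False nand False = True
P and (not R nand not Q) = True and True = True
(U nand S) or (P and (not R nand not Q)) = False or True = True
Hence S1 is true.

S2: This is not (not P -> R) nand S.

not P = not True = False
not P -> R = False -> True = True
not (not P -> R) = not True = False
not (not P -> R) nand S = False nand True = True
Thus S2 is true.

S3: Formalization: R -> (Q and (U -> (S xor not P)))

not P = not True = False
S xor not P = True xor False = True
U -> (S xor not P) = True -> True = True
Q and (U -> (S xor not P)) = True and True = True
R -> (Q and (U -> (S xor not P))) = True -> True = True
Hence S3 is true.

3 of the 3 statements are true (S1, S2, S3).

3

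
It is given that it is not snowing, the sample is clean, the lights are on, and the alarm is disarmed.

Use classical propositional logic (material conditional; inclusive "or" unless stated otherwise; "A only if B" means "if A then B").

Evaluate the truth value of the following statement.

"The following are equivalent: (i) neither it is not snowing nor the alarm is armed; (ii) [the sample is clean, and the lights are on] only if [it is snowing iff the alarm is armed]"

Let P = "it is snowing" (F), S = "the alarm is armed" (F), Q = "the sample is contaminated" (F), R = "the lights are on" (T).
Parsed as (~P nor S) <-> ((~Q & R) -> (P <-> S))

~P = ~F = T
~P nor S = T nor F = F
~Q = ~F = T
~Q & R = T & T = T
P <-> S = F <-> F = T
(~Q & R) -> (P <-> S) = T -> T = T
(~P nor S) <-> ((~Q & R) -> (P <-> S)) = F <-> T = F

False.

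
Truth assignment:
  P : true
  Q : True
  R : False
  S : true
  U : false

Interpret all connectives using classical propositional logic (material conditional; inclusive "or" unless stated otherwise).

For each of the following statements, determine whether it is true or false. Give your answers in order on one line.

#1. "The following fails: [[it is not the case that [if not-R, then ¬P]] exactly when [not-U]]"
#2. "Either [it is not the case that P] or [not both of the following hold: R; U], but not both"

#1: Parsed as ~(~(~R -> ~P) <-> ~U)

~R = ~F = T
~P = ~T = F
~R -> ~P = T -> F = F
~(~R -> ~P) = ~F = T
~U = ~F = T
~(~R -> ~P) <-> ~U = T <-> T = T
~(~(~R -> ~P) <-> ~U) = ~T = F
So #1 is false.

#2: Formalization: ~P xor (R nand U)

~P = ~T = F
R nand U = F nand F = T
~P xor (R nand U) = F xor T = T
Hence #2 is true.

#1 F, #2 T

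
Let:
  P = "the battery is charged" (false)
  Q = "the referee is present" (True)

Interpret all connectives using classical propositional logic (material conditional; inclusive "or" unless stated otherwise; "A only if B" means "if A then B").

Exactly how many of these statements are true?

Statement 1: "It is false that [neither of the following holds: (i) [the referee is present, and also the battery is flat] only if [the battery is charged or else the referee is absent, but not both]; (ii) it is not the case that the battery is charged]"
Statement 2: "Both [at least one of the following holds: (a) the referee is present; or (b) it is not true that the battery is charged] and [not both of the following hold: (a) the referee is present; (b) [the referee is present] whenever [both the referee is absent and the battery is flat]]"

Statement 1: Parsed as not (((Q and not P) -> (P xor not Q)) nor not P)

not P = not False = True
Q and not P = True and True = True
not Q = not True = False
P xor not Q = False xor False = False
(Q and not P) -> (P xor not Q) = True -> False = False
not P = not False = True
((Q and not P) -> (P xor not Q)) nor not P = False nor True = False
not (((Q and not P) -> (P xor not Q)) nor not P) = not False = True
Hence Statement 1 is true.

Statement 2: Parsed as (Q or not P) and (Q nand ((not Q and not P) -> Q))

not P = not False = True
Q or not P = True or True = True
not Q = not True = False
not P = not False = True
not Q and not P = False and True = False
(not Q and not P) -> Q = False -> True = True
Q nand ((not Q and not P) -> Q) = True nand True = False
(Q or not P) and (Q nand ((not Q and not P) -> Q)) = True and False = False
Thus Statement 2 is false.

Count: 1.

1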